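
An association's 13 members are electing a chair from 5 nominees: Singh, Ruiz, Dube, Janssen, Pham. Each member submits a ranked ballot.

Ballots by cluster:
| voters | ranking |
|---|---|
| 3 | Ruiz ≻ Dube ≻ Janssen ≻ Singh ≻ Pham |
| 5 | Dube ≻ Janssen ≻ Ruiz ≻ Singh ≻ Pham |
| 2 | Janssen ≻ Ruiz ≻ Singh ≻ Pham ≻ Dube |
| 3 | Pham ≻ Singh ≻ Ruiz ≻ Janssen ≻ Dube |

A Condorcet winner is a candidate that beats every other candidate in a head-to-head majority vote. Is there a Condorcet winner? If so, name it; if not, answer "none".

none

Check each pair by majority over 13 ballots:
Singh vs Ruiz: Singh is ranked higher on 3 ballots, Ruiz on 10. Ruiz wins 10–3.
Singh vs Dube: Singh is ranked higher on 2+3 = 5 ballots, Dube on 8. Dube wins 8–5.
Singh vs Janssen: 3 to 10, Janssen.
Singh vs Pham: Singh is ranked higher on 3+5+2 = 10 ballots, Pham on 3. Singh wins 10–3.
Ruiz vs Dube: 8 to 5, Ruiz.
Ruiz vs Janssen: Ruiz is ranked higher on 3+3 = 6 ballots, Janssen on 7. Janssen wins 7–6.
Ruiz vs Pham: 10 to 3, Ruiz.
Dube vs Janssen: Dube is ranked higher on 3+5 = 8 ballots, Janssen on 5. Dube wins 8–5.
Dube vs Pham: 8 to 5, Dube.
Janssen vs Pham: 10 to 3, Janssen.
Every candidate loses at least once (Singh loses to Ruiz; Ruiz loses to Janssen; Dube loses to Ruiz; Janssen loses to Dube; Pham loses to Singh). The majority relation contains the cycle Ruiz → Dube → Janssen → Ruiz, so there is no Condorcet winner.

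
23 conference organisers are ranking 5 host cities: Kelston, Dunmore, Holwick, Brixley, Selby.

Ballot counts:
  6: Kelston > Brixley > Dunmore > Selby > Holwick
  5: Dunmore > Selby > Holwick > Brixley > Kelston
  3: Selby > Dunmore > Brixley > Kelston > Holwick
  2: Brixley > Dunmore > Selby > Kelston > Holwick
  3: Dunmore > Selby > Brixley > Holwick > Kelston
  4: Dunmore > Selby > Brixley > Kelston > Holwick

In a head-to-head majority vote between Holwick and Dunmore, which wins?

No ballot ranks Holwick above Dunmore: 0.
Ballots ranking Dunmore above Holwick: 23 − 0 = 23.
Dunmore wins the head-to-head 23–0.

Dunmore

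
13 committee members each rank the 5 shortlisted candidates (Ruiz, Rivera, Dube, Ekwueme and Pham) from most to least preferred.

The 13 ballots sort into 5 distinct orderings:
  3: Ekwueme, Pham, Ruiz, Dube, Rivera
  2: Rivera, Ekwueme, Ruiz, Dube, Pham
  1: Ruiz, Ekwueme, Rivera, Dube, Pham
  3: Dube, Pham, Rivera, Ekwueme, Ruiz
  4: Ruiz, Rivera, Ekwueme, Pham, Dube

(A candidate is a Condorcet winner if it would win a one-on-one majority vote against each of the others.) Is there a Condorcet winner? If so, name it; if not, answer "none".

Check each pair by majority over 13 ballots:
Ruiz vs Rivera: Ruiz preferred on 3+1+4 = 8 ballots; Ruiz wins 8–5.
Ruiz vs Dube: Ruiz is ranked higher on 3+2+1+4 = 10 ballots, Dube on 3. Ruiz wins 10–3.
Ruiz–Ekwueme: Ekwueme 8–5.
Ruiz vs Pham: Ruiz wins 7–6.
Rivera vs Dube: Rivera preferred on 2+1+4 = 7 ballots; Rivera wins 7–6.
Rivera vs Ekwueme: 2+3+4 = 9 for Rivera, 4 for Ekwueme — Rivera by 9–4.
Rivera–Pham: Rivera 7–6.
Dube vs Ekwueme: 3 for Dube, 10 for Ekwueme — Ekwueme by 10–3.
Dube vs Pham: Dube is ranked higher on 2+1+3 = 6 ballots, Pham on 7. Pham wins 7–6.
Ekwueme–Pham: Ekwueme 10–3.
No candidate is unbeaten: Ruiz loses to Ekwueme; Rivera loses to Ruiz; Dube loses to Ruiz; Ekwueme loses to Rivera; Pham loses to Ruiz. In particular Ruiz → Rivera → Ekwueme → Ruiz is a majority cycle — no Condorcet winner exists.

none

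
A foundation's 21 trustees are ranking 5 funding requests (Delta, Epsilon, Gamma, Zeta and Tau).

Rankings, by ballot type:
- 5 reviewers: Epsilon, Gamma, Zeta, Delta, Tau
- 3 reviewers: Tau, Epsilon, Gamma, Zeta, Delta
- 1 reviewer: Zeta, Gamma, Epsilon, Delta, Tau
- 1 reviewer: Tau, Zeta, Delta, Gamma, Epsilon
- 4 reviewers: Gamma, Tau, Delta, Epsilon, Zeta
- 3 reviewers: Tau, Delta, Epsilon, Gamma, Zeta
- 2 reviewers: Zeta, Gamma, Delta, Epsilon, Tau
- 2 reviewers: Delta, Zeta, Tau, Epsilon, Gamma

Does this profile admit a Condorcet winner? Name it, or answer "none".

Pairwise majorities:
Delta vs Epsilon: Delta, 12–9.
Delta–Gamma: Gamma 15–6.
Delta vs Zeta: Zeta wins 12–9.
Delta–Tau: Tau 11–10.
Epsilon vs Gamma: Epsilon wins 13–8.
Epsilon vs Zeta: Epsilon, 15–6.
Epsilon–Tau: Tau 13–8.
Gamma–Zeta: Gamma 15–6.
Gamma vs Tau: Gamma, 12–9.
Zeta vs Tau: Tau, 11–10.
Every project loses at least once (Delta loses to Gamma; Epsilon loses to Delta; Gamma loses to Epsilon; Zeta loses to Epsilon; Tau loses to Gamma). The majority relation contains the cycle Delta → Epsilon → Gamma → Delta, so there is no Condorcet winner.

none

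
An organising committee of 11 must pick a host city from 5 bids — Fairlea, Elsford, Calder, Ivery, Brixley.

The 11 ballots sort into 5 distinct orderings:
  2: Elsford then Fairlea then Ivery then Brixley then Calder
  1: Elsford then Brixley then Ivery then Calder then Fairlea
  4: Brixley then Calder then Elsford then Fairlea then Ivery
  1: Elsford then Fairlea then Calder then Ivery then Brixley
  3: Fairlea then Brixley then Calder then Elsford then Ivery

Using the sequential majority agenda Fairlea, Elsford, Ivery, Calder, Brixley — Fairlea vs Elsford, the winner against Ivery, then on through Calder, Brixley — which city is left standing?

Brixley

Round 1: Fairlea vs Elsford — 3–8, Elsford advances.
Round 2: Elsford vs Ivery — 11–0, Elsford advances.
Round 3: Elsford vs Calder — 4–7, Calder advances.
Round 4: Calder vs Brixley — 1–10, Brixley advances.
Brixley survives the agenda.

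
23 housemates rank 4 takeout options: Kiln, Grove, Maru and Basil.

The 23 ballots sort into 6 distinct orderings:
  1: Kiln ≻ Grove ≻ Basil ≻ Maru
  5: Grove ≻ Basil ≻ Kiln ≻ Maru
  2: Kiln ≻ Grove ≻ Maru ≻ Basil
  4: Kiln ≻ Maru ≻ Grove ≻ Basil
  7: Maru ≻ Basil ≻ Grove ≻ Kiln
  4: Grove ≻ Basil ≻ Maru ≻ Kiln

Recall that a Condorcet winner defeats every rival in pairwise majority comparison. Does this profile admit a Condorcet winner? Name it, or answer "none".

Grove

Pairwise majorities:
Kiln vs Grove: Kiln is ranked higher on 1+2+4 = 7 ballots, Grove on 16. Grove wins 16–7.
Kiln vs Maru: Kiln is ranked higher on 1+5+2+4 = 12 ballots, Maru on 11. Kiln wins 12–11.
Kiln vs Basil: 1+2+4 = 7 for Kiln, 16 for Basil — Basil by 16–7.
Grove vs Maru: Grove preferred on 1+5+2+4 = 12 ballots; Grove wins 12–11.
Grove vs Basil: 1+5+2+4+4 = 16 for Grove, 7 for Basil — Grove by 16–7.
Maru vs Basil: Maru is ranked higher on 2+4+7 = 13 ballots, Basil on 10. Maru wins 13–10.
Only Grove has no losses; Grove is the Condorcet winner.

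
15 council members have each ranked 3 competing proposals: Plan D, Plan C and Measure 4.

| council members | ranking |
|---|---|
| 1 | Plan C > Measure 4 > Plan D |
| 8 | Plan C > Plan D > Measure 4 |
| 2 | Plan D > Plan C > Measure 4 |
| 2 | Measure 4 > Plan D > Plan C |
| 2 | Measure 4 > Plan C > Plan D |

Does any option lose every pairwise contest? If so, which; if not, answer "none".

Head-to-head results (15 council members):
Plan D vs Plan C: Plan C wins 11–4.
Plan D vs Measure 4: Plan D is ranked higher on 8+2 = 10 ballots, Measure 4 on 5. Plan D wins 10–5.
Plan C vs Measure 4: Plan C, 11–4.
Only Measure 4 has no wins; Measure 4 is the Condorcet loser.

Measure 4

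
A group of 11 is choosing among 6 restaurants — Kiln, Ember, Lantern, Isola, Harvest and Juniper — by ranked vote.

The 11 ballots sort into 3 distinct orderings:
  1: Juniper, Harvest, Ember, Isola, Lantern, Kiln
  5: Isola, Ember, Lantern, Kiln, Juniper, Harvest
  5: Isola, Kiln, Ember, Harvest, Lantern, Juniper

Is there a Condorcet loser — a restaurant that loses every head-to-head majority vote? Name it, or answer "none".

none

Pairwise majorities:
Kiln–Ember: Ember 6–5.
Kiln vs Lantern: Kiln is ranked higher on 5 ballots, Lantern on 6. Lantern wins 6–5.
Kiln vs Isola: Kiln is ranked higher on 0 ballots, Isola on 11. Isola wins 11–0.
Kiln–Harvest: Kiln 10–1.
Kiln–Juniper: Kiln 10–1.
Ember vs Lantern: Ember, 11–0.
Ember vs Isola: Ember is ranked higher on 1 ballot, Isola on 10. Isola wins 10–1.
Ember vs Harvest: Ember wins 10–1.
Ember vs Juniper: Ember is ranked higher on 5+5 = 10 ballots, Juniper on 1. Ember wins 10–1.
Lantern vs Isola: Isola, 11–0.
Lantern vs Harvest: Lantern is ranked higher on 5 ballots, Harvest on 6. Harvest wins 6–5.
Lantern–Juniper: Lantern 10–1.
Isola vs Harvest: Isola wins 10–1.
Isola–Juniper: Isola 10–1.
Harvest vs Juniper: Juniper wins 6–5.
No restaurant is winless: Kiln beats Harvest; Ember beats Kiln; Lantern beats Kiln; Isola beats Kiln; Harvest beats Lantern; Juniper beats Harvest. There is no Condorcet loser.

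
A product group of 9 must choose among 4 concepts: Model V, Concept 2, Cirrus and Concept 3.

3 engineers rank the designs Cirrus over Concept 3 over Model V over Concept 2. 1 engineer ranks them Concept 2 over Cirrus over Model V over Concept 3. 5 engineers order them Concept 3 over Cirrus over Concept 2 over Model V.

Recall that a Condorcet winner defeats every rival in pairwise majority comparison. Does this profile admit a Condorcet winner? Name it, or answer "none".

Head-to-head results (9 engineers):
Model V vs Concept 2: Model V is ranked higher on 3 ballots, Concept 2 on 6. Concept 2 wins 6–3.
Model V vs Cirrus: Model V preferred on 0 ballots; Cirrus wins 9–0.
Model V vs Concept 3: 1 for Model V, 8 for Concept 3 — Concept 3 by 8–1.
Concept 2 vs Cirrus: Concept 2 is ranked higher on 1 ballot, Cirrus on 8. Cirrus wins 8–1.
Concept 2 vs Concept 3: Concept 2 preferred on 1 ballot; Concept 3 wins 8–1.
Cirrus vs Concept 3: 4 to 5, Concept 3.
Concept 3 beats each of Model V, Concept 2, Cirrus — Concept 3 is the Condorcet winner.

Concept 3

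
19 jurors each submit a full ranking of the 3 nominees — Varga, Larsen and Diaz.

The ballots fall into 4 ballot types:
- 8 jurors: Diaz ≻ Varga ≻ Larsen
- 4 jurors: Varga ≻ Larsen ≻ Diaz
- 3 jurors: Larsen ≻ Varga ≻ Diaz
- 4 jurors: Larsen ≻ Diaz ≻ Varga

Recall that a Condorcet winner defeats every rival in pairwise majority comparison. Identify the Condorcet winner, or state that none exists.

Head-to-head results (19 jurors):
Varga vs Larsen: Varga, 12–7.
Varga–Diaz: Diaz 12–7.
Larsen vs Diaz: Larsen is ranked higher on 4+3+4 = 11 ballots, Diaz on 8. Larsen wins 11–8.
Every nominee loses at least once (Varga loses to Diaz; Larsen loses to Varga; Diaz loses to Larsen). The majority relation contains the cycle Varga beats Larsen beats Diaz beats Varga, so there is no Condorcet winner.

none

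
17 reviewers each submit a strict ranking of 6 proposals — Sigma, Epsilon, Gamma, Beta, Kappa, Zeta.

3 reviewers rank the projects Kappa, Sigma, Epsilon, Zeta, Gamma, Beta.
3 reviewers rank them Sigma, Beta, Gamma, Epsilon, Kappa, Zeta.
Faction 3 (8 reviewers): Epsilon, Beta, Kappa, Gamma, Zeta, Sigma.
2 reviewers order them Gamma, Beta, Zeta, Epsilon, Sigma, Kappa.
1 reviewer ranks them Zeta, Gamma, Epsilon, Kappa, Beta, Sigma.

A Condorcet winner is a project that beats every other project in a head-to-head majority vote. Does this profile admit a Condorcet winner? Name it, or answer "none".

Epsilon

Head-to-head results (17 reviewers):
Sigma vs Epsilon: 6 to 11, Epsilon.
Sigma vs Gamma: Sigma is ranked higher on 3+3 = 6 ballots, Gamma on 11. Gamma wins 11–6.
Sigma vs Beta: Beta wins 11–6.
Sigma vs Kappa: Kappa wins 12–5.
Sigma vs Zeta: Zeta, 11–6.
Epsilon vs Gamma: Epsilon is ranked higher on 3+8 = 11 ballots, Gamma on 6. Epsilon wins 11–6.
Epsilon–Beta: Epsilon 12–5.
Epsilon vs Kappa: Epsilon, 14–3.
Epsilon vs Zeta: 3+3+8 = 14 for Epsilon, 3 for Zeta — Epsilon by 14–3.
Gamma vs Beta: Gamma preferred on 3+2+1 = 6 ballots; Beta wins 11–6.
Gamma vs Kappa: Kappa wins 11–6.
Gamma–Zeta: Gamma 13–4.
Beta–Kappa: Beta 13–4.
Beta–Zeta: Beta 13–4.
Kappa vs Zeta: Kappa is ranked higher on 3+3+8 = 14 ballots, Zeta on 3. Kappa wins 14–3.
Epsilon defeats every rival head-to-head and is the Condorcet winner.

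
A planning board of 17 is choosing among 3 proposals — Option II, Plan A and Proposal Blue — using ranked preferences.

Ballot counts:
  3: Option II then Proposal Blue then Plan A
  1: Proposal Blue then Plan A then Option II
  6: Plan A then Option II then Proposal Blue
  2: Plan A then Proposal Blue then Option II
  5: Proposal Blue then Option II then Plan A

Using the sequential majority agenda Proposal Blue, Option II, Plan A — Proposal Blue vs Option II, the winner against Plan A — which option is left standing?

Plan A

Round 1: Proposal Blue vs Option II — 8–9, Option II advances.
Round 2: Option II vs Plan A — 8–9, Plan A advances.
The agenda winner is Plan A.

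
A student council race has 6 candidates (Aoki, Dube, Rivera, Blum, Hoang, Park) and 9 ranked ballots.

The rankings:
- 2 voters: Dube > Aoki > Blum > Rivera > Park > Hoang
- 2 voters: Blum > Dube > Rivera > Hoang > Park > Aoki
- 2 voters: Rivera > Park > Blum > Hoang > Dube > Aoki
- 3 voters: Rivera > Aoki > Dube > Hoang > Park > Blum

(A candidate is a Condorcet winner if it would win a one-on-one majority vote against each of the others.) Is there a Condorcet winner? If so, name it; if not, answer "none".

Head-to-head results (9 voters):
Aoki–Dube: Dube 6–3.
Aoki vs Rivera: Rivera wins 7–2.
Aoki–Blum: Aoki 5–4.
Aoki vs Hoang: Aoki wins 5–4.
Aoki vs Park: Aoki, 5–4.
Dube vs Rivera: Rivera, 5–4.
Dube vs Blum: Dube wins 5–4.
Dube vs Hoang: Dube wins 7–2.
Dube–Park: Dube 7–2.
Rivera–Blum: Rivera 5–4.
Rivera vs Hoang: Rivera wins 9–0.
Rivera vs Park: Rivera, 9–0.
Blum vs Hoang: Blum, 6–3.
Blum vs Park: Park, 5–4.
Hoang–Park: Hoang 5–4.
Only Rivera has no losses; Rivera is the Condorcet winner.

Rivera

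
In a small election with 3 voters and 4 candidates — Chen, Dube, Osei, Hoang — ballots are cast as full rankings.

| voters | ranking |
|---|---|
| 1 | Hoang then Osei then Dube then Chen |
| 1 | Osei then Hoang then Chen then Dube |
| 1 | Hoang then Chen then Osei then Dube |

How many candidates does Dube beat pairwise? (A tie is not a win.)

Dube against each rival (3 voters):
Dube vs Chen: Dube is ranked higher on 1 ballot, Chen on 2. Chen wins 2–1.
Dube–Osei: Osei 3–0.
Dube–Hoang: Hoang 3–0.
Dube beats no one; loses to Chen, Osei, Hoang — 0 pairwise wins.

0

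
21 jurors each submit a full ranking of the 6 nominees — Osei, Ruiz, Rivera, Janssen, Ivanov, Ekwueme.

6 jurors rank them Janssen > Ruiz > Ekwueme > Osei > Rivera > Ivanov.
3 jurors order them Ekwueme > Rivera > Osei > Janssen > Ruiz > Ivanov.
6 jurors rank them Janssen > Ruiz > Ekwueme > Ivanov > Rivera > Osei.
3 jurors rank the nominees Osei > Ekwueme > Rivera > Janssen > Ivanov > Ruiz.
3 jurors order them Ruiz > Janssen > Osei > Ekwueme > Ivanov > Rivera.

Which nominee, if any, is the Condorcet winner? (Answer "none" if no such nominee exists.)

Check each pair by majority over 21 ballots:
Osei vs Ruiz: 3+3 = 6 for Osei, 15 for Ruiz — Ruiz by 15–6.
Osei–Rivera: Osei 12–9.
Osei–Janssen: Janssen 15–6.
Osei–Ivanov: Osei 15–6.
Osei vs Ekwueme: Osei is ranked higher on 3+3 = 6 ballots, Ekwueme on 15. Ekwueme wins 15–6.
Ruiz vs Rivera: Ruiz, 15–6.
Ruiz vs Janssen: 3 to 18, Janssen.
Ruiz vs Ivanov: Ruiz, 18–3.
Ruiz–Ekwueme: Ruiz 15–6.
Rivera vs Janssen: 6 to 15, Janssen.
Rivera vs Ivanov: Rivera wins 12–9.
Rivera vs Ekwueme: Rivera is ranked higher on 0 ballots, Ekwueme on 21. Ekwueme wins 21–0.
Janssen vs Ivanov: Janssen, 21–0.
Janssen vs Ekwueme: 15 to 6, Janssen.
Ivanov vs Ekwueme: Ekwueme, 21–0.
Janssen beats each of Osei, Ruiz, Rivera, Ivanov, Ekwueme — Janssen is the Condorcet winner.

Janssen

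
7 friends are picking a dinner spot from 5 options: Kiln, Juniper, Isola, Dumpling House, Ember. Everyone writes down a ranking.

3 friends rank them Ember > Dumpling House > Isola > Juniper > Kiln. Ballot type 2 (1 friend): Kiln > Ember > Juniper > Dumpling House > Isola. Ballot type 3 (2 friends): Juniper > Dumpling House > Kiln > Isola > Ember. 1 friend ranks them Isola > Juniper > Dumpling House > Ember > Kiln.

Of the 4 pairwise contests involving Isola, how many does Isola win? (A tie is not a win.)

2

Isola against each rival (7 friends):
Isola vs Kiln: Isola preferred on 3+1 = 4 ballots; Isola wins 4–3.
Isola vs Juniper: Isola wins 4–3.
Isola vs Dumpling House: Dumpling House, 6–1.
Isola vs Ember: 3 to 4, Ember.
Isola beats Kiln, Juniper; loses to Dumpling House, Ember — 2 pairwise wins.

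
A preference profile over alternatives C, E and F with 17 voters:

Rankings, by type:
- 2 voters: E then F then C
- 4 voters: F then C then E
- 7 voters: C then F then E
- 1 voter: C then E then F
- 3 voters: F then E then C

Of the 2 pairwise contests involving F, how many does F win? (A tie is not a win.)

2

F against each rival (17 voters):
F–C: F 9–8.
F vs E: 14 to 3, F.
F beats C, E — 2 pairwise wins.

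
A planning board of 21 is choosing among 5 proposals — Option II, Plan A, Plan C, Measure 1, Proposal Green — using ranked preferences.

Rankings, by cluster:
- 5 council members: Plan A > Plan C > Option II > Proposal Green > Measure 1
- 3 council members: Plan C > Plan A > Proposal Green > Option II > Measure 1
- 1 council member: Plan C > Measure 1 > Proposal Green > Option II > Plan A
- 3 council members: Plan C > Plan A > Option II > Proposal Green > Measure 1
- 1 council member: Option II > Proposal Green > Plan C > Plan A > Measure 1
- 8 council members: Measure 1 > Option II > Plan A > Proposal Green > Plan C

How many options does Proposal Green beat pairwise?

1

Proposal Green against each rival (21 council members):
Proposal Green–Option II: Option II 17–4.
Proposal Green vs Plan A: 1+1 = 2 for Proposal Green, 19 for Plan A — Plan A by 19–2.
Proposal Green vs Plan C: Plan C, 12–9.
Proposal Green vs Measure 1: Proposal Green preferred on 5+3+3+1 = 12 ballots; Proposal Green wins 12–9.
Proposal Green beats Measure 1; loses to Option II, Plan A, Plan C — 1 pairwise win.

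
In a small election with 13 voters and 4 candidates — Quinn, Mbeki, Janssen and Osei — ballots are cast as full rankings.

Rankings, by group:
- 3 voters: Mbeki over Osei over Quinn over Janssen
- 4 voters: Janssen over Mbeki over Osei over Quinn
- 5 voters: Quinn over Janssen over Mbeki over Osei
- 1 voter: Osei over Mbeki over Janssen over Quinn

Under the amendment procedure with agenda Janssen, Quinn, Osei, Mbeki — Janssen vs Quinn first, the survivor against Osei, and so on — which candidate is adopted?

Mbeki

Round 1: Janssen vs Quinn — 5–8, Quinn advances.
Round 2: Quinn vs Osei — 5–8, Osei advances.
Round 3: Osei vs Mbeki — 1–12, Mbeki advances.
Mbeki survives the agenda.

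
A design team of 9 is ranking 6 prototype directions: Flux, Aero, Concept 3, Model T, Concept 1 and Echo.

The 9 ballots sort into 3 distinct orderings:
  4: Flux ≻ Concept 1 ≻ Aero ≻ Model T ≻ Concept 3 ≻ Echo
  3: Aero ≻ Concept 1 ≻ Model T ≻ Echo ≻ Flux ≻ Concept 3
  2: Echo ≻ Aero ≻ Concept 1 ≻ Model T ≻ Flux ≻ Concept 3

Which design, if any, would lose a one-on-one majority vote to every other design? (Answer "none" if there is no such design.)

Concept 3

Head-to-head results (9 engineers):
Flux–Aero: Aero 5–4.
Flux vs Concept 3: 4+3+2 = 9 for Flux, 0 for Concept 3 — Flux by 9–0.
Flux–Model T: Model T 5–4.
Flux vs Concept 1: Concept 1, 5–4.
Flux vs Echo: Echo, 5–4.
Aero vs Concept 3: Aero preferred on 4+3+2 = 9 ballots; Aero wins 9–0.
Aero–Model T: Aero 9–0.
Aero vs Concept 1: Aero wins 5–4.
Aero vs Echo: Aero wins 7–2.
Concept 3 vs Model T: Model T, 9–0.
Concept 3 vs Concept 1: 0 for Concept 3, 9 for Concept 1 — Concept 1 by 9–0.
Concept 3–Echo: Echo 5–4.
Model T vs Concept 1: Model T preferred on 0 ballots; Concept 1 wins 9–0.
Model T–Echo: Model T 7–2.
Concept 1 vs Echo: Concept 1, 7–2.
Only Concept 3 has no wins; Concept 3 is the Condorcet loser.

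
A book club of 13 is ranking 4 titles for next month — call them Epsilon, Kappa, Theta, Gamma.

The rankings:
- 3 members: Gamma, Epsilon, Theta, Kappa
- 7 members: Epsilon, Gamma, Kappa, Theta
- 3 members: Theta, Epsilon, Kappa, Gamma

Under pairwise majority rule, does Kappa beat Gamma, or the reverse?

Gamma

Ballots ranking Kappa above Gamma: 3.
Ballots ranking Gamma above Kappa: 13 − 3 = 10.
Gamma wins the head-to-head 10–3.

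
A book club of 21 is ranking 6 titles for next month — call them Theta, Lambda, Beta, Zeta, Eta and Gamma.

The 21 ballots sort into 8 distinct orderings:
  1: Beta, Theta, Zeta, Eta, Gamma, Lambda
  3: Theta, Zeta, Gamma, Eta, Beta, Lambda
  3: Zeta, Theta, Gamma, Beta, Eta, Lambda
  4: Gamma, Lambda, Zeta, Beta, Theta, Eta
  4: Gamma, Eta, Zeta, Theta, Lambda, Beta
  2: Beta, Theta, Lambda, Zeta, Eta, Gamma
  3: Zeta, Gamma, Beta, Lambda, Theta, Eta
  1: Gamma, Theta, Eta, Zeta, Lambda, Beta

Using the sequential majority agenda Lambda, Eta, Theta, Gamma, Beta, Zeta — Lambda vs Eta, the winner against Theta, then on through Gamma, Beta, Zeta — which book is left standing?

Zeta

Round 1: Lambda vs Eta — 9–12, Eta advances.
Round 2: Eta vs Theta — 4–17, Theta advances.
Round 3: Theta vs Gamma — 9–12, Gamma advances.
Round 4: Gamma vs Beta — 18–3, Gamma advances.
Round 5: Gamma vs Zeta — 9–12, Zeta advances.
Zeta survives the agenda.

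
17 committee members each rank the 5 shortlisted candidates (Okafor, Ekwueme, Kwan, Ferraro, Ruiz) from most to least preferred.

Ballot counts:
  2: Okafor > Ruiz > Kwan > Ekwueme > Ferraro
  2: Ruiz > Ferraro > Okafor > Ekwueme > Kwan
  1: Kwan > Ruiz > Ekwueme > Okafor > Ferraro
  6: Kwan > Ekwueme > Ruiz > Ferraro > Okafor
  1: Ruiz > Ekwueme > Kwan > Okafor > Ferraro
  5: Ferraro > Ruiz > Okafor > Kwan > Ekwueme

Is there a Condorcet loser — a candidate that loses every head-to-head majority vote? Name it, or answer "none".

Pairwise majorities:
Okafor vs Ekwueme: Okafor wins 9–8.
Okafor vs Kwan: Okafor, 9–8.
Okafor vs Ferraro: Okafor is ranked higher on 2+1+1 = 4 ballots, Ferraro on 13. Ferraro wins 13–4.
Okafor vs Ruiz: 2 for Okafor, 15 for Ruiz — Ruiz by 15–2.
Ekwueme vs Kwan: Kwan, 14–3.
Ekwueme vs Ferraro: Ekwueme, 10–7.
Ekwueme–Ruiz: Ruiz 11–6.
Kwan vs Ferraro: Kwan is ranked higher on 2+1+6+1 = 10 ballots, Ferraro on 7. Kwan wins 10–7.
Kwan vs Ruiz: Kwan preferred on 1+6 = 7 ballots; Ruiz wins 10–7.
Ferraro vs Ruiz: 5 for Ferraro, 12 for Ruiz — Ruiz by 12–5.
Each candidate has at least one pairwise win (Okafor beats Ekwueme; Ekwueme beats Ferraro; Kwan beats Ekwueme; Ferraro beats Okafor; Ruiz beats Okafor) — no Condorcet loser.

none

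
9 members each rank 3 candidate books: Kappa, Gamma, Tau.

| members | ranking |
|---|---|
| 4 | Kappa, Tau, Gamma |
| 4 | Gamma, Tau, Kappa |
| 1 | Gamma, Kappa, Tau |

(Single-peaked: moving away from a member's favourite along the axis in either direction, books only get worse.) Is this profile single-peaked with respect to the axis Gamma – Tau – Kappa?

Axis positions: Gamma=1, Tau=2, Kappa=3.
Type 1 (peak Kappa at position 3): ranking walks positions 3-2-1, expanding outward from the peak — single-peaked.
Type 2 (peak Gamma at position 1): ranking walks positions 1-2-3, expanding outward from the peak — single-peaked.
Type 3: ranking walks positions 1-3-2; Kappa is ranked above Tau even though Tau lies between Kappa and the peak Gamma on the axis — preferences dip and rise again. Not single-peaked.
Type 3 violates single-peakedness, so the profile is not single-peaked on this axis.

no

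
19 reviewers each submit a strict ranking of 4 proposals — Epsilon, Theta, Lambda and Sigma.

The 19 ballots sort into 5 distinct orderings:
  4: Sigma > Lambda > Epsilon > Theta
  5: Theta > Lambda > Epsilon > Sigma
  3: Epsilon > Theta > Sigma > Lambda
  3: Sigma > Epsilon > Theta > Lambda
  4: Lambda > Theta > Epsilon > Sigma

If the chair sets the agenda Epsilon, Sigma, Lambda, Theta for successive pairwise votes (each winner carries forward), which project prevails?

Theta

Round 1: Epsilon vs Sigma — 12–7, Epsilon advances.
Round 2: Epsilon vs Lambda — 6–13, Lambda advances.
Round 3: Lambda vs Theta — 8–11, Theta advances.
The agenda winner is Theta.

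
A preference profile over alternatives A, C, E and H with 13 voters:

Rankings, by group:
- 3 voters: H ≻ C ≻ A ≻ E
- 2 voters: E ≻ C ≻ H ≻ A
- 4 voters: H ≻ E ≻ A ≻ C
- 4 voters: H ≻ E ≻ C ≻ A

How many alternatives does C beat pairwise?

C against each rival (13 voters):
C–A: C 9–4.
C vs E: 3 for C, 10 for E — E by 10–3.
C–H: H 11–2.
C beats A; loses to E, H — 1 pairwise win.

1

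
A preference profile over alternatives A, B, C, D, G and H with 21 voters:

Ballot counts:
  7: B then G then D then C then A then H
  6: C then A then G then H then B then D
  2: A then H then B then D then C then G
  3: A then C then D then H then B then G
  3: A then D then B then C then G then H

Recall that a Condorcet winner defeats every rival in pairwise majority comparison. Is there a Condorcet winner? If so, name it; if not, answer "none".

Head-to-head results (21 voters):
A vs B: A, 14–7.
A–C: C 13–8.
A vs D: A wins 14–7.
A vs G: A, 14–7.
A vs H: A wins 21–0.
B–C: B 12–9.
B–D: B 15–6.
B–G: B 15–6.
B vs H: H wins 11–10.
C vs D: D, 12–9.
C vs G: C, 14–7.
C vs H: C, 19–2.
D vs G: G wins 13–8.
D–H: D 13–8.
G–H: G 16–5.
Each alternative drops at least one matchup (A loses to C; B loses to A; C loses to B; D loses to A; G loses to A; H loses to A); the cycle A beats B beats C beats A rules out a Condorcet winner.

none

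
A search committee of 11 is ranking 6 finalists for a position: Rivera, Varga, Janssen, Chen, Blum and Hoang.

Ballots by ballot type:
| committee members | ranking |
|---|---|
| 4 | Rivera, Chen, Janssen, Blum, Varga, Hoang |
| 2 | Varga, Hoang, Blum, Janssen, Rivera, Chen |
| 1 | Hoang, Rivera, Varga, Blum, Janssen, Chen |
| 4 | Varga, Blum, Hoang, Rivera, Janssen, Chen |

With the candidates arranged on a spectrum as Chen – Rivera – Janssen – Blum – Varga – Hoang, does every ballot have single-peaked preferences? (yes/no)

no

Axis positions: Chen=1, Rivera=2, Janssen=3, Blum=4, Varga=5, Hoang=6.
Ballot type 1 (peak Rivera at position 2): ranking walks positions 2-1-3-4-5-6, expanding outward from the peak — single-peaked.
Ballot type 2 (peak Varga at position 5): ranking walks positions 5-6-4-3-2-1, expanding outward from the peak — single-peaked.
Ballot type 3: ranking walks positions 6-2-5-4-3-1; Rivera is ranked above Varga even though Varga lies between Rivera and the peak Hoang on the axis — preferences dip and rise again. Not single-peaked.
Ballot type 4: ranking walks positions 5-4-6-2-3-1; Rivera is ranked above Janssen even though Janssen lies between Rivera and the peak Varga on the axis — preferences dip and rise again. Not single-peaked.
Ballot type 3 violates single-peakedness, so the profile is not single-peaked on this axis.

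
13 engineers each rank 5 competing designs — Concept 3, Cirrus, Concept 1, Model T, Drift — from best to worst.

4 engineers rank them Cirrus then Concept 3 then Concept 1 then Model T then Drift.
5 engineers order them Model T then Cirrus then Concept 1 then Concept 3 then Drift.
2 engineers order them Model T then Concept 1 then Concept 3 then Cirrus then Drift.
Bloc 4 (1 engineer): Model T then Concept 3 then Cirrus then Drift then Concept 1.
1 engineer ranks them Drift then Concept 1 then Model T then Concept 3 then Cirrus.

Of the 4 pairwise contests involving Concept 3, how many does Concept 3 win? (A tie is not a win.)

Concept 3 against each rival (13 engineers):
Concept 3–Cirrus: Cirrus 9–4.
Concept 3–Concept 1: Concept 1 8–5.
Concept 3 vs Model T: Model T wins 9–4.
Concept 3 vs Drift: 12 to 1, Concept 3.
Concept 3 beats Drift; loses to Cirrus, Concept 1, Model T — 1 pairwise win.

1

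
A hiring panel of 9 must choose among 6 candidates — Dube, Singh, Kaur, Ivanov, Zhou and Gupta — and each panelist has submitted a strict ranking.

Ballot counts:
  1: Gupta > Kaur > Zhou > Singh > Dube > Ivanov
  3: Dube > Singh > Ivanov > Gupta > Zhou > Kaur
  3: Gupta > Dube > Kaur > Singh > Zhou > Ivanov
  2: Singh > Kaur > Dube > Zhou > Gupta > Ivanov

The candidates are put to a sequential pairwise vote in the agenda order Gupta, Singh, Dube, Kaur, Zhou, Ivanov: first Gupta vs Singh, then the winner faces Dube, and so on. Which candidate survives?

Round 1: Gupta vs Singh — 4–5, Singh advances.
Round 2: Singh vs Dube — 3–6, Dube advances.
Round 3: Dube vs Kaur — 6–3, Dube advances.
Round 4: Dube vs Zhou — 8–1, Dube advances.
Round 5: Dube vs Ivanov — 9–0, Dube advances.
Dube survives the agenda.

Dube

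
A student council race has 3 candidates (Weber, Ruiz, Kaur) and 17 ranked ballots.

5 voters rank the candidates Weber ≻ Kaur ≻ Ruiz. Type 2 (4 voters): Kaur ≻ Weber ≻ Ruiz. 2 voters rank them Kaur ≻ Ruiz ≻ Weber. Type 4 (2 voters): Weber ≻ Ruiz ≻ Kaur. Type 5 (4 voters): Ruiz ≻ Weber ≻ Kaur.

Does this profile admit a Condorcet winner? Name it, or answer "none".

Pairwise majorities:
Weber vs Ruiz: Weber preferred on 5+4+2 = 11 ballots; Weber wins 11–6.
Weber vs Kaur: Weber wins 11–6.
Ruiz vs Kaur: 2+4 = 6 for Ruiz, 11 for Kaur — Kaur by 11–6.
Weber wins every pairwise contest, so Weber is the Condorcet winner.

Weber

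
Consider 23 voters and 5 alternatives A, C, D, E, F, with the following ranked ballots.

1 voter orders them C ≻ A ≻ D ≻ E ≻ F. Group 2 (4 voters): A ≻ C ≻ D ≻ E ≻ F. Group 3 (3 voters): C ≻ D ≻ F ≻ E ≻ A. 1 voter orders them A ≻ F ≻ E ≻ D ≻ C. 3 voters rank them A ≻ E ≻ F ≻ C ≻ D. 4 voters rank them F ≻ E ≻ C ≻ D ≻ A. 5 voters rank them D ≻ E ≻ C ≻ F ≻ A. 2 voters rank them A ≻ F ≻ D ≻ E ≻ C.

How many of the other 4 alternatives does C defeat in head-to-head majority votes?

C against each rival (23 voters):
C–A: C 13–10.
C vs D: C preferred on 1+4+3+3+4 = 15 ballots; C wins 15–8.
C vs E: C preferred on 1+4+3 = 8 ballots; E wins 15–8.
C–F: C 13–10.
C beats A, D, F; loses to E — 3 pairwise wins.

3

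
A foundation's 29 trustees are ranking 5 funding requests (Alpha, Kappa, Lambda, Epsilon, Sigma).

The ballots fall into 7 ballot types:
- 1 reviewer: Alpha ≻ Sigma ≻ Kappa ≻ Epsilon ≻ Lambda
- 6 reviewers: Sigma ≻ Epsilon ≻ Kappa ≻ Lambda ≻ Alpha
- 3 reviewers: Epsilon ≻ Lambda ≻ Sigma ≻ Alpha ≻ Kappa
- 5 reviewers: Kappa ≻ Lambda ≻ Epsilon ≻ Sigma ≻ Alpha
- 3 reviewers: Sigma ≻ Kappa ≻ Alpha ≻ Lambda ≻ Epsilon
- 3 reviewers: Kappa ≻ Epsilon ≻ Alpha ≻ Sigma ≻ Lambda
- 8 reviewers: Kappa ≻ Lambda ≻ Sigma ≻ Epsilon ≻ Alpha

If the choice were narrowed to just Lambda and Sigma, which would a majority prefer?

Lambda

Ballots ranking Lambda above Sigma: 3 + 5 + 8 = 16.
Ballots ranking Sigma above Lambda: 29 − 16 = 13.
Lambda wins the head-to-head 16–13.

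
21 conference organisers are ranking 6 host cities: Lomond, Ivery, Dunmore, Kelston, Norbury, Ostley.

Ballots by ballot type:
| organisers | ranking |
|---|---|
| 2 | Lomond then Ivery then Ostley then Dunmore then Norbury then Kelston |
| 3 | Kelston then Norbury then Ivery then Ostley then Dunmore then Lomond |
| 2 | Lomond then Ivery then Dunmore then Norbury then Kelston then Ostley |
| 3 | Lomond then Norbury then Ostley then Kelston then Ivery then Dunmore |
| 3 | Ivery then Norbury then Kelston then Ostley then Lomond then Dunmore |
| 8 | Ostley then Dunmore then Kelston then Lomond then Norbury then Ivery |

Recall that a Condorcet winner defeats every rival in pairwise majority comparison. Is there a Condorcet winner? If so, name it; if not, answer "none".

none

Check each pair by majority over 21 ballots:
Lomond–Ivery: Lomond 15–6.
Lomond vs Dunmore: Dunmore, 11–10.
Lomond vs Kelston: Kelston wins 14–7.
Lomond vs Norbury: Lomond is ranked higher on 2+2+3+8 = 15 ballots, Norbury on 6. Lomond wins 15–6.
Lomond vs Ostley: Lomond is ranked higher on 2+2+3 = 7 ballots, Ostley on 14. Ostley wins 14–7.
Ivery vs Dunmore: Ivery is ranked higher on 2+3+2+3+3 = 13 ballots, Dunmore on 8. Ivery wins 13–8.
Ivery–Kelston: Kelston 14–7.
Ivery–Norbury: Norbury 14–7.
Ivery vs Ostley: 10 to 11, Ostley.
Dunmore vs Kelston: Dunmore preferred on 2+2+8 = 12 ballots; Dunmore wins 12–9.
Dunmore vs Norbury: Dunmore, 12–9.
Dunmore vs Ostley: 2 to 19, Ostley.
Kelston vs Norbury: Kelston wins 11–10.
Kelston–Ostley: Ostley 13–8.
Norbury–Ostley: Norbury 11–10.
Every city loses at least once (Lomond loses to Dunmore; Ivery loses to Lomond; Dunmore loses to Ivery; Kelston loses to Dunmore; Norbury loses to Lomond; Ostley loses to Norbury). The majority relation contains the cycle Lomond → Ivery → Dunmore → Lomond, so there is no Condorcet winner.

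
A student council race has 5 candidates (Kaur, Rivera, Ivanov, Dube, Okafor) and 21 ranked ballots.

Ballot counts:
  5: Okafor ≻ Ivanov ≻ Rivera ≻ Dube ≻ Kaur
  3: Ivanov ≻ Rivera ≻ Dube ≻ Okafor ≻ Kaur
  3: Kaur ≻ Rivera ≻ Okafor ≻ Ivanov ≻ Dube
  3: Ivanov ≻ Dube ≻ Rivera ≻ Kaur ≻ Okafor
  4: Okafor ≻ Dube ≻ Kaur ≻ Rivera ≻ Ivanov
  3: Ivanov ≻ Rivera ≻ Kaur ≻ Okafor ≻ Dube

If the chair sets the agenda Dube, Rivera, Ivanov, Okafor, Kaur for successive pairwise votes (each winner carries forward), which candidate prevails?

Okafor

Round 1: Dube vs Rivera — 7–14, Rivera advances.
Round 2: Rivera vs Ivanov — 7–14, Ivanov advances.
Round 3: Ivanov vs Okafor — 9–12, Okafor advances.
Round 4: Okafor vs Kaur — 12–9, Okafor advances.
The agenda winner is Okafor.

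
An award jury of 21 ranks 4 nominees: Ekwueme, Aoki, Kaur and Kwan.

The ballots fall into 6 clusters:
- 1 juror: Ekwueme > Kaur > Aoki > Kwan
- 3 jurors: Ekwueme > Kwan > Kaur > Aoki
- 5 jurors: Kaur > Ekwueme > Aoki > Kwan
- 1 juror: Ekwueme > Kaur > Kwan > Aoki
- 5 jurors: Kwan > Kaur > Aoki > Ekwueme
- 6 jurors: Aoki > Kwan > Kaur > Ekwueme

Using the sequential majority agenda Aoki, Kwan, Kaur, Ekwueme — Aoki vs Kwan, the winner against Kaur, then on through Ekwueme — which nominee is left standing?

Round 1: Aoki vs Kwan — 12–9, Aoki advances.
Round 2: Aoki vs Kaur — 6–15, Kaur advances.
Round 3: Kaur vs Ekwueme — 16–5, Kaur advances.
Kaur survives the agenda.

Kaur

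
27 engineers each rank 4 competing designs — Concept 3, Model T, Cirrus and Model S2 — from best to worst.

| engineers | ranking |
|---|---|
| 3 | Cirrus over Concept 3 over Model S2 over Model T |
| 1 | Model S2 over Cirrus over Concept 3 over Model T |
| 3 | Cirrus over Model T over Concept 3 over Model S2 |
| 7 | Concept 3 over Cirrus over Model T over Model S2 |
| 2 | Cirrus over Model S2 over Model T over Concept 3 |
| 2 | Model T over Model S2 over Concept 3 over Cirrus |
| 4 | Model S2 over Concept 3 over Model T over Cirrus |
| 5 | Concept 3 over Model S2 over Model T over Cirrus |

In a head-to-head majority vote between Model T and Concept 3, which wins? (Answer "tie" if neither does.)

Concept 3

Ballots ranking Model T above Concept 3: 3 + 2 + 2 = 7.
Ballots ranking Concept 3 above Model T: 27 − 7 = 20.
Concept 3 wins the head-to-head 20–7.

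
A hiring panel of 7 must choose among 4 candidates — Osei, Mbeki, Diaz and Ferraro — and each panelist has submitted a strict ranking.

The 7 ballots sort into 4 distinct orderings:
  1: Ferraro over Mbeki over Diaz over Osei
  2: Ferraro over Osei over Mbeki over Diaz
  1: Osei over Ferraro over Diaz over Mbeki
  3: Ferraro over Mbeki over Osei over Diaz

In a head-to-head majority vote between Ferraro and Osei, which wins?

Ballots ranking Ferraro above Osei: 1 + 2 + 3 = 6.
Ballots ranking Osei above Ferraro: 7 − 6 = 1.
Ferraro wins the head-to-head 6–1.

Ferraro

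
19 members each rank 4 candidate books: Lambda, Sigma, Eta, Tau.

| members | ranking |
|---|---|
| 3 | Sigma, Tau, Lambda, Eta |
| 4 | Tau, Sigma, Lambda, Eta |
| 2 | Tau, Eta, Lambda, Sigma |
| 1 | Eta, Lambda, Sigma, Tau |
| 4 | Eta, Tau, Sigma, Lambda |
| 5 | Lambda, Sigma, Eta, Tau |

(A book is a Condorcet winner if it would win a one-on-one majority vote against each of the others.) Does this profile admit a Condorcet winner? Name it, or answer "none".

Head-to-head results (19 members):
Lambda–Sigma: Sigma 11–8.
Lambda–Eta: Lambda 12–7.
Lambda vs Tau: Tau, 13–6.
Sigma vs Eta: Sigma, 12–7.
Sigma vs Tau: Tau, 10–9.
Eta vs Tau: Eta, 10–9.
Each book drops at least one matchup (Lambda loses to Sigma; Sigma loses to Tau; Eta loses to Lambda; Tau loses to Eta); the cycle Lambda → Eta → Tau → Lambda rules out a Condorcet winner.

none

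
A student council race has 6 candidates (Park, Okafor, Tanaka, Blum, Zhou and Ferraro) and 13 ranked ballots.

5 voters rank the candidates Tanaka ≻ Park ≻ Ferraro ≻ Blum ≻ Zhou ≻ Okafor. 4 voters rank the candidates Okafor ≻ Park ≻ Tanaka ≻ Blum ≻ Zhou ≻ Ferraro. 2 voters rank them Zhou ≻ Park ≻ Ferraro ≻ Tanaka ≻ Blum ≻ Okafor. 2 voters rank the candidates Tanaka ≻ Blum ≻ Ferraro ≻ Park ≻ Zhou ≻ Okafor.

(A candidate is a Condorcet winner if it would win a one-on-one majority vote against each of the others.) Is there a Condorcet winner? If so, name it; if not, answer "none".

Tanaka

Check each pair by majority over 13 ballots:
Park vs Okafor: Park is ranked higher on 5+2+2 = 9 ballots, Okafor on 4. Park wins 9–4.
Park vs Tanaka: 4+2 = 6 for Park, 7 for Tanaka — Tanaka by 7–6.
Park vs Blum: Park is ranked higher on 5+4+2 = 11 ballots, Blum on 2. Park wins 11–2.
Park vs Zhou: 5+4+2 = 11 for Park, 2 for Zhou — Park by 11–2.
Park vs Ferraro: Park preferred on 5+4+2 = 11 ballots; Park wins 11–2.
Okafor vs Tanaka: 4 to 9, Tanaka.
Okafor vs Blum: Okafor is ranked higher on 4 ballots, Blum on 9. Blum wins 9–4.
Okafor vs Zhou: 4 for Okafor, 9 for Zhou — Zhou by 9–4.
Okafor vs Ferraro: Okafor preferred on 4 ballots; Ferraro wins 9–4.
Tanaka vs Blum: 13 to 0, Tanaka.
Tanaka vs Zhou: Tanaka preferred on 5+4+2 = 11 ballots; Tanaka wins 11–2.
Tanaka vs Ferraro: 11 to 2, Tanaka.
Blum vs Zhou: 11 to 2, Blum.
Blum vs Ferraro: 6 to 7, Ferraro.
Zhou vs Ferraro: 4+2 = 6 for Zhou, 7 for Ferraro — Ferraro by 7–6.
Tanaka wins every pairwise contest, so Tanaka is the Condorcet winner.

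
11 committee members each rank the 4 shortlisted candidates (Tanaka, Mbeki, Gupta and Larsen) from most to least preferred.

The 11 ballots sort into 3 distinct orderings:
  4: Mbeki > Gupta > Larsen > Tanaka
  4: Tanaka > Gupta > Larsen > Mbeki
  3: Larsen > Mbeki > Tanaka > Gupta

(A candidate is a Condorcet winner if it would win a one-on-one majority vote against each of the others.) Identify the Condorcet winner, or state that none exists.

none

Check each pair by majority over 11 ballots:
Tanaka vs Mbeki: Mbeki, 7–4.
Tanaka–Gupta: Tanaka 7–4.
Tanaka vs Larsen: Larsen, 7–4.
Mbeki vs Gupta: Mbeki wins 7–4.
Mbeki–Larsen: Larsen 7–4.
Gupta vs Larsen: Gupta wins 8–3.
Every candidate loses at least once (Tanaka loses to Mbeki; Mbeki loses to Larsen; Gupta loses to Tanaka; Larsen loses to Gupta). The majority relation contains the cycle Tanaka beats Gupta beats Larsen beats Tanaka, so there is no Condorcet winner.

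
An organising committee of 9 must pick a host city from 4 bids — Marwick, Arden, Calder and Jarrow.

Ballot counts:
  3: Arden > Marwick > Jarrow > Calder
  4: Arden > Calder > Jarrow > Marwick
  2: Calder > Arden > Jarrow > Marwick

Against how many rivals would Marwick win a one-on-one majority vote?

0

Marwick against each rival (9 organisers):
Marwick vs Arden: 0 for Marwick, 9 for Arden — Arden by 9–0.
Marwick vs Calder: Calder, 6–3.
Marwick vs Jarrow: Marwick is ranked higher on 3 ballots, Jarrow on 6. Jarrow wins 6–3.
Marwick beats no one; loses to Arden, Calder, Jarrow — 0 pairwise wins.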